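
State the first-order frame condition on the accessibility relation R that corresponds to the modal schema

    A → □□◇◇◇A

∀x ∀z (xR²z → ∃w (x = w ∧ zR³w))

This is a Sahlqvist (Geach-type) schema ◇^0□^0A → □^2◇^3A.
Minimal-valuation argument: fix x; take any y with xR^0y and any z with xR^2z. Set V(A) to the set of worlds R-reachable from y in exactly 0 steps. Then □^0A holds at y, so the antecedent holds at x; validity forces ◇^3A at z, giving a w with zR^3w and yR^0w.
First-order correspondent: ∀x ∀z (xR²z → ∃w (x = w ∧ zR³w)).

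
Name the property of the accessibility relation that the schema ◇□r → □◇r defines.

Convergence

Suppose ◇□r→□◇r is valid. Take Rxy, Rxz and set V(r)={w : Ryw}. Then □r at y so ◇□r at x, so □◇r at x, so ◇r at z, giving w with Rzw and Ryw.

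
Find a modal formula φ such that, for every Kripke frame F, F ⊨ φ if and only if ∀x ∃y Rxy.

□r → ◇r

The condition is seriality. The D schema □r → ◇r defines it.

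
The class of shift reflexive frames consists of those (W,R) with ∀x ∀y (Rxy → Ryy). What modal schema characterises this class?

□(□ψ → ψ)

This is shift-reflexivity; the standard corresponding axiom is T□: □(□ψ → ψ).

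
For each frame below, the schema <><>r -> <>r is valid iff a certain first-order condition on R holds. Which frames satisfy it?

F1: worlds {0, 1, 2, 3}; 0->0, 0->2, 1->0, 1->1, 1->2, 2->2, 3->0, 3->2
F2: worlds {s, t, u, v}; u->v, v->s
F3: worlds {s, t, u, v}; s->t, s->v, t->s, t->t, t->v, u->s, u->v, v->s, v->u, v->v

F1

The schema corresponds to transitivity: forall x forall y forall z (Rxy & Ryz -> Rxz).
F1: ✓.
F2: fails — Ruv and Rvs but not Rus.
F3: fails — Ruv and Rvu but not Ruu.
Valid on: F1.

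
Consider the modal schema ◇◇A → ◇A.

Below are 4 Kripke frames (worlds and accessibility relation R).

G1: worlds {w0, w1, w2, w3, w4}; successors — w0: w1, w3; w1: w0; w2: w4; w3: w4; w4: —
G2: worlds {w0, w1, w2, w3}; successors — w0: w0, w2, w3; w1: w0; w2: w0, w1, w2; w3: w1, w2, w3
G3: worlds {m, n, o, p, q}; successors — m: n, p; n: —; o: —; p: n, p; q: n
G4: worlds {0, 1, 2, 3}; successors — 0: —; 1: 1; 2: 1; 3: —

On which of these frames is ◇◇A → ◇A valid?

G3, G4

The schema corresponds to transitivity: ∀x ∀y ∀z (Rxy ∧ Ryz → Rxz).
G1: fails — Rw1w0 and Rw0w1 but not Rw1w1.
G2: fails — Rw1w0 and Rw0w2 but not Rw1w2.
G3: ✓.
G4: ✓.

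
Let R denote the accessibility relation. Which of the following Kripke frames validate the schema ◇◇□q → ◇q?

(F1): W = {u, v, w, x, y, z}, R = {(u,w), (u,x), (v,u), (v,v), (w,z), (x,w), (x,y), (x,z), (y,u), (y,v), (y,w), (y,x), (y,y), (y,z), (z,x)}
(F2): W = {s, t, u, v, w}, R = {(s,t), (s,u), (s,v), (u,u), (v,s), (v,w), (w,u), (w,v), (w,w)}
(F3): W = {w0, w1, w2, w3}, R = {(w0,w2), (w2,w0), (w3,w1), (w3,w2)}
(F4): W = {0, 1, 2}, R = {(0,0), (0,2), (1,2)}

This is the axiom for a generalized confluence (Geach) condition; its first-order frame correspondent is ∀x ∀y (xR²y → ∃w (yRw ∧ xRw)).
(F1): fails — uR²w but no t with wRt and uRt.
(F2): fails — vR²t but no w* with tRw* and vRw*.
(F3): satisfies the condition.
(F4): fails — 0R²2 but no w with 2Rw and 0Rw.

(F3)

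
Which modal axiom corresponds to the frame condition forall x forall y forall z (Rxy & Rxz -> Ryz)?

◇p → □◇p

The condition is the Euclidean property. The 5 schema ◇p → □◇p defines it.
Suppose ◇p→□◇p is valid. Take Rxy, Rxz and set V(p)={y}. Then ◇p at x, so □◇p at x, so ◇p at z, so some w with Rzw has p; w=y, i.e. Rzy. By symmetry of the argument, Ryz.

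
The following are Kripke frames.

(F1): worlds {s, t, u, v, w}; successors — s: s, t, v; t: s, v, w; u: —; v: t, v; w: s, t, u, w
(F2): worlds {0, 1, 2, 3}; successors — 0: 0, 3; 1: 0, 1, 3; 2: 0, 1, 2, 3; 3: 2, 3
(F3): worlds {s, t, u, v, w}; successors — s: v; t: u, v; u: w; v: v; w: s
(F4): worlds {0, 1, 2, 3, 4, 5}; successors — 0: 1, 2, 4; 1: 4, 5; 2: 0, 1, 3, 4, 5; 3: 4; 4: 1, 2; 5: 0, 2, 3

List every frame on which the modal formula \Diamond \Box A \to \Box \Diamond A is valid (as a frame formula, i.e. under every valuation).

This is the axiom for convergence; its first-order frame correspondent is \forall x \forall y \forall z (Rxy \wedge Rxz \to \exists w (Ryw \wedge Rzw)).
(F1): fails — Rww and Rwu but w and u have no common successor.
(F2): satisfies the condition.
(F3): fails — Rtv and Rtu but v and u have no common successor.
(F4): fails — R01 and R04 but 1 and 4 have no common successor.

(F2)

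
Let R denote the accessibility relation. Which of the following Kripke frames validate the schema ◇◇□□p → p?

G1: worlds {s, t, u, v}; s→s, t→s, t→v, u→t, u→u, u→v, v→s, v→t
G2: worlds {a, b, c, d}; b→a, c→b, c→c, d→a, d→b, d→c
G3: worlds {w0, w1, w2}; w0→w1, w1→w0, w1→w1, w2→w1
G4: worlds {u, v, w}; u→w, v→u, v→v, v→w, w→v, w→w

G4

Frame correspondent (Sahlqvist): ∀x ∀y (xR²y → ∃w (yR²w ∧ x = w)) — i.e. a generalized confluence (Geach) condition.
G1: fails — tR²s but no w with sR²w and t=w.
G2: fails — cR²a but no w with aR²w and c=w.
G3: fails — w2R²w0 but no w with w0R²w and w2=w.
G4: satisfies the condition.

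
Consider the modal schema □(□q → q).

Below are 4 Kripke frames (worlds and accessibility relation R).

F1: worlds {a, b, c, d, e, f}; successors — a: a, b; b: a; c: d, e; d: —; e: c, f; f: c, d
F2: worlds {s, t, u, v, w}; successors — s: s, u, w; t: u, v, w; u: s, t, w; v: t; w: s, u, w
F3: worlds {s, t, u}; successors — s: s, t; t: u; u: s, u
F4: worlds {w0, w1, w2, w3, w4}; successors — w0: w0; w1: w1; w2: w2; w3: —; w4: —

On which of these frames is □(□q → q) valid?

F4

This is the axiom for shift-reflexivity; its first-order frame correspondent is ∀x ∀y (Rxy → Ryy).
F1: fails — Rcd but not Rdd.
F2: fails — Rtv but not Rvv.
F3: fails — Rst but not Rtt.
F4: satisfies the condition.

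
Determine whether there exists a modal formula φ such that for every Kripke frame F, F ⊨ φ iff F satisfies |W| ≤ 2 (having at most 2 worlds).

Modal frame validity is preserved under disjoint unions.
Any modal formula valid on each of 3 disjoint one-world frames is valid on their disjoint union (validity is preserved under disjoint unions). Each one-world frame has |W|=1≤2, but the union has |W|=3.
So the class is not modally definable.

Not modally definable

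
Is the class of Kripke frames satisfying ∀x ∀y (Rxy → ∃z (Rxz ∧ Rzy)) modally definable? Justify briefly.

Definable; □□q → □q defines it

This is a Sahlqvist condition; the C4 axiom □□q → □q defines it.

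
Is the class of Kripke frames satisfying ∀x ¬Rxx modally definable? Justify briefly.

If a class were modally definable it would be closed under surjective bounded morphisms (Goldblatt–Thomason).
The 2-cycle (worlds s,t with s→t→s) is irreflexive, and the map sending every world to a single reflexive point • is a surjective bounded morphism (forth: every edge maps to (•,•); back: every world has a successor). So any modal formula valid on the 2-cycle is also valid on the reflexive point, which is not irreflexive.
Hence irreflexivity is not modally definable.

Not modally definable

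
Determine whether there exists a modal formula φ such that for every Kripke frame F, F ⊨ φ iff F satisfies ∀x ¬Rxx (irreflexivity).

No

Any modally definable frame class is closed under surjective bounded morphisms.
The 2-cycle (worlds s,t with s→t→s) is irreflexive, and the map sending every world to a single reflexive point • is a surjective bounded morphism (forth: every edge maps to (•,•); back: every world has a successor). So any modal formula valid on the 2-cycle is also valid on the reflexive point, which is not irreflexive.
Hence irreflexivity is not modally definable.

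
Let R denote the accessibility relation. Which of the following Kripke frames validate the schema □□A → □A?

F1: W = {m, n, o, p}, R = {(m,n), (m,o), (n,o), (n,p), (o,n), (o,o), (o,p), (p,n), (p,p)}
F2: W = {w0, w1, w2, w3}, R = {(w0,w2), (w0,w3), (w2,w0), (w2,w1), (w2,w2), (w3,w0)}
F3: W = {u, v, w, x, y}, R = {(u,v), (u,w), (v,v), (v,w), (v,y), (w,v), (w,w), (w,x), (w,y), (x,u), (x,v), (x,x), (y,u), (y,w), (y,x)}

This is the axiom for density; its first-order frame correspondent is ∀x ∀y (Rxy → ∃z (Rxz ∧ Rzy)).
F1: holds.
F2: fails — Rw3w0 but no z with Rw3z and Rzw0.
F3: holds.

F1, F3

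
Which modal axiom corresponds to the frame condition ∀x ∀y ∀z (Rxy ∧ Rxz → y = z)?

◇p → □p

This is partial functionality; the standard corresponding axiom is CD: ◇p → □p.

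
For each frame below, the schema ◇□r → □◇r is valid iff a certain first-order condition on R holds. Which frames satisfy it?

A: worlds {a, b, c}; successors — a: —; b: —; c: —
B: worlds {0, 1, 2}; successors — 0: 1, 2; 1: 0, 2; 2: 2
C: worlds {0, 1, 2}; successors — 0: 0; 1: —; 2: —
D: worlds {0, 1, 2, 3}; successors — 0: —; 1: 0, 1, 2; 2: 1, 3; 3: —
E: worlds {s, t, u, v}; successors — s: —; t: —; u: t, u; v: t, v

A, B, C

This is the axiom for convergence; its first-order frame correspondent is ∀x ∀y ∀z (Rxy ∧ Rxz → ∃w (Ryw ∧ Rzw)).
A: condition met.
B: condition met.
C: condition met.
D: fails — R10 and R10 but 0 and 0 have no common successor.
E: fails — Rut and Rut but t and t have no common successor.
Valid on: A, B, C.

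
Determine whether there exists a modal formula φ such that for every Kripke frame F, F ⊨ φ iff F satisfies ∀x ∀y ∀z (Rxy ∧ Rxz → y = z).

The condition is partial functionality. A defining modal formula is ◇r → □r.

Yes — defined by ◇r → □r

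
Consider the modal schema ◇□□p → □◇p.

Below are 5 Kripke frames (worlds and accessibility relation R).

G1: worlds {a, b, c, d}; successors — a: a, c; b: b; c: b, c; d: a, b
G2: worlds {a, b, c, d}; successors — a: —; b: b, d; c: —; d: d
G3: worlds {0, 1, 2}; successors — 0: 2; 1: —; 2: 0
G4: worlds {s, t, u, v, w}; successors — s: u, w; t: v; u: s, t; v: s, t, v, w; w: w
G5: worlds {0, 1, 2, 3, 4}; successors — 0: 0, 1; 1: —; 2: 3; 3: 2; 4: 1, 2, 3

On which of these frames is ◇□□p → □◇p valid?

This is the axiom for a generalized confluence (Geach) condition; its first-order frame correspondent is ∀x ∀y ∀z ((xRy ∧ xRz) → ∃w (yR²w ∧ zRw)).
G1: fails — dRb, dRa but no w with bR²w and aRw.
G2: satisfies the condition.
G3: fails — 0R2, 0R2 but no w with 2R²w and 2Rw.
G4: fails — sRu, sRu but no w* with uR²w* and uRw*.
G5: fails — 0R0, 0R1 but no w with 0R²w and 1Rw.

G2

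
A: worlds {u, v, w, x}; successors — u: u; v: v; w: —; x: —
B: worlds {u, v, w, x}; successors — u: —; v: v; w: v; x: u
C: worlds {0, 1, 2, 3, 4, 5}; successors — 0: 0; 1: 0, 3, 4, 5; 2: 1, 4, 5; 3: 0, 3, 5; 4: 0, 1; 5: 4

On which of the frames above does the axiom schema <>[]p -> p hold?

A

Frame correspondent (Sahlqvist): forall x forall y (Rxy -> Ryx) — i.e. symmetry.
A: condition met.
B: fails — Rxu but not Rux.
C: fails — R10 but not R01.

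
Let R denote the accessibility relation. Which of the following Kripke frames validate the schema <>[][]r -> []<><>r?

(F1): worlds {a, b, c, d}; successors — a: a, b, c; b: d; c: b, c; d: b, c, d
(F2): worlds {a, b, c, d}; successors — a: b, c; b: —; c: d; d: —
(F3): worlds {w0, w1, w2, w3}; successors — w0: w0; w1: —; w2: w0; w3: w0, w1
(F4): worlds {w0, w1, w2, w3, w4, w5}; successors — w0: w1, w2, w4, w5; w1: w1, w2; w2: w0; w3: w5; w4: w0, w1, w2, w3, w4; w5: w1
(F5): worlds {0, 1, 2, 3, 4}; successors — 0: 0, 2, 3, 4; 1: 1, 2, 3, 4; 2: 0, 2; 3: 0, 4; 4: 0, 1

(F1), (F4), (F5)

Frame correspondent (Sahlqvist): forall x forall y forall z ((xRy & xRz) -> exists w (y R^2 w & z R^2 w)) — i.e. a generalized confluence (Geach) condition.
(F1): satisfies the condition.
(F2): fails — aRb, aRb but no w with bR²w and bR²w.
(F3): fails — w3Rw0, w3Rw1 but no w with w0R²w and w1R²w.
(F4): satisfies the condition.
(F5): satisfies the condition.
Valid on: (F1), (F4), (F5).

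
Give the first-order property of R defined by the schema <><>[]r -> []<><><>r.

forall x forall y forall z ((x R^2 y & xRz) -> exists w (yRw & z R^3 w))

This is a Sahlqvist (Geach-type) schema ◇^2□^1r → □^1◇^3r.
Minimal-valuation argument: fix x; take any y with xR^2y and any z with xR^1z. Set V(r) to the set of worlds R-reachable from y in exactly 1 step. Then □^1r holds at y, so the antecedent holds at x; validity forces ◇^3r at z, giving a w with zR^3w and yR^1w.
First-order correspondent: forall x forall y forall z ((x R^2 y & xRz) -> exists w (yRw & z R^3 w)).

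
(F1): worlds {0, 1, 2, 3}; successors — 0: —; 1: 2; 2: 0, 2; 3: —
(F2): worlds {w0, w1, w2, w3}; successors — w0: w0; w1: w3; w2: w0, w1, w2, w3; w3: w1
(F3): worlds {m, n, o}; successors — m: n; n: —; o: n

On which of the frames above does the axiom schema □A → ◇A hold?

Frame correspondent (Sahlqvist): ∀x ∃y Rxy — i.e. seriality.
(F1): fails — world 0 has no successor.
(F2): satisfies the condition.
(F3): fails — world n has no successor.

(F2)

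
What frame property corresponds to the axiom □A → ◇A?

Suppose □A→◇A is valid. At any x set V(A)=W. Then □A at x, so ◇A at x, so x has a successor.
Conversely, on a frame with seriality the schema holds at every world under every valuation.
So the correspondent is seriality.

seriality: ∀x ∃y Rxy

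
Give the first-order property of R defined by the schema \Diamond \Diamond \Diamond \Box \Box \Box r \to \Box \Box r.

This is a Sahlqvist (Geach-type) schema ◇^3□^3r → □^2◇^0r.
First-order correspondent: \forall x \forall y \forall z ((x R^3 y \wedge x R^2 z) \to \exists w (y R^3 w \wedge z = w)).

\forall x \forall y \forall z ((x R^3 y \wedge x R^2 z) \to \exists w (y R^3 w \wedge z = w))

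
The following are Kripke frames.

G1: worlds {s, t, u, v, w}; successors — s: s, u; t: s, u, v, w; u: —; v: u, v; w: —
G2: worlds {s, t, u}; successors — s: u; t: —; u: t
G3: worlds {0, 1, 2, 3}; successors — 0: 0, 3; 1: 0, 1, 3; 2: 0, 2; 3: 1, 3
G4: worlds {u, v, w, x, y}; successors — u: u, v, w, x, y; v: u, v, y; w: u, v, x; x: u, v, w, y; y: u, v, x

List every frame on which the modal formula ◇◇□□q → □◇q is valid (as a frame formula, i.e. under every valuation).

Frame correspondent (Sahlqvist): ∀x ∀y ∀z ((xR²y ∧ xRz) → ∃w (yR²w ∧ zRw)) — i.e. a generalized confluence (Geach) condition.
G1: fails — sR²s, sRu but no w* with sR²w* and uRw*.
G2: fails — sR²t, sRu but no w with tR²w and uRw.
G3: condition met.
G4: condition met.
Valid on: G3, G4.

G3, G4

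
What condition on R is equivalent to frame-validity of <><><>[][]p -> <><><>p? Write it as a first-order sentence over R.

forall x forall y (x R^3 y -> exists w (y R^2 w & x R^3 w))

This is a Sahlqvist (Geach-type) schema ◇^3□^2p → □^0◇^3p.
First-order correspondent: forall x forall y (x R^3 y -> exists w (y R^2 w & x R^3 w)).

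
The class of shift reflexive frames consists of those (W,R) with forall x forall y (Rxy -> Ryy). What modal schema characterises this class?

□(□p → p)

The condition is shift-reflexivity. The T□ schema □(□p → p) defines it.
Suppose □(□p→p) is valid. Take Rxy and set V(p)={w : Ryw}. Then at y, □p holds; since □(□p→p) at x, □p→p at y, so p at y, i.e. Ryy.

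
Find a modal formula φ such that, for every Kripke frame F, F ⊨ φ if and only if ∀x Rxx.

□p → p

A defining formula is □p → p (the T axiom).
Suppose □p→p is valid. At any x set V(p)={w : Rxw}. Then □p holds at x, so p holds at x, i.e. Rxx.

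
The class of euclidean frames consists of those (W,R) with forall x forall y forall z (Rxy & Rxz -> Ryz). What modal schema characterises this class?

◇q → □◇q

The condition is the Euclidean property. The 5 schema ◇q → □◇q defines it.
Suppose ◇q→□◇q is valid. Take Rxy, Rxz and set V(q)={y}. Then ◇q at x, so □◇q at x, so ◇q at z, so some w with Rzw has q; w=y, i.e. Rzy. By symmetry of the argument, Ryz.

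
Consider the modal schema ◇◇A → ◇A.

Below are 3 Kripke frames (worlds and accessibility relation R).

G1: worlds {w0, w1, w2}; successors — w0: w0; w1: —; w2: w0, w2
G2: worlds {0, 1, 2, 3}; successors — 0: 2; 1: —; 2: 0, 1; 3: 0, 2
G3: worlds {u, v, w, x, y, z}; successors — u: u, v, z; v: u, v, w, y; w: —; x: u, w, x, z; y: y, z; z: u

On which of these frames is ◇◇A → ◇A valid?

Frame correspondent (Sahlqvist): ∀x ∀y ∀z (Rxy ∧ Ryz → Rxz) — i.e. transitivity.
G1: condition met.
G2: fails — R32 and R21 but not R31.
G3: fails — Ruv and Rvw but not Ruw.
Valid on: G1.

G1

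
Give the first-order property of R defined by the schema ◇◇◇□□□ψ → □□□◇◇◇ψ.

This is a Sahlqvist (Geach-type) schema ◇^3□^3ψ → □^3◇^3ψ.
Minimal-valuation argument: fix x; take any y with xR^3y and any z with xR^3z. Set V(ψ) to the set of worlds R-reachable from y in exactly 3 steps. Then □^3ψ holds at y, so the antecedent holds at x; validity forces ◇^3ψ at z, giving a w with zR^3w and yR^3w.
First-order correspondent: ∀x ∀y ∀z ((xR³y ∧ xR³z) → ∃w (yR³w ∧ zR³w)).

∀x ∀y ∀z ((xR³y ∧ xR³z) → ∃w (yR³w ∧ zR³w))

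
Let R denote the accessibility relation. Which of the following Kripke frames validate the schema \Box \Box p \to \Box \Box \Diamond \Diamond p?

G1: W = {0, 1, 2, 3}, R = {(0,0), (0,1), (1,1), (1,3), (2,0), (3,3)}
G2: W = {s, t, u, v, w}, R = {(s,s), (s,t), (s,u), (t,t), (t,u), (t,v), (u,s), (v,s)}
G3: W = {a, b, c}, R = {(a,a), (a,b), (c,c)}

G1, G2

The schema corresponds to a generalized confluence (Geach) condition: \forall x \forall z (x R^2 z \to \exists w (x R^2 w \wedge z R^2 w)).
G1: condition met.
G2: condition met.
G3: fails — aR²b but no w with aR²w and bR²w.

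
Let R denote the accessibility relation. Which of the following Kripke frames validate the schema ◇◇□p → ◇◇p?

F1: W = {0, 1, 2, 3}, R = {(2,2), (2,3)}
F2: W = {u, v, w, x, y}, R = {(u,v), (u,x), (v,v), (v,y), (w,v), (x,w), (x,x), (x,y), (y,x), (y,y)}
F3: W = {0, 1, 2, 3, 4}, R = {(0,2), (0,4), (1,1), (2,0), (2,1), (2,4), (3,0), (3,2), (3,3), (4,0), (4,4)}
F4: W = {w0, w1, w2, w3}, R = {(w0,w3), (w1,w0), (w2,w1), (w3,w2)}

F3

Frame correspondent (Sahlqvist): ∀x ∀y (xR²y → ∃w (yRw ∧ xR²w)) — i.e. a generalized confluence (Geach) condition.
F1: fails — 2R²3 but no w with 3Rw and 2R²w.
F2: fails — yR²w but no t with wRt and yR²t.
F3: condition met.
F4: fails — w0R²w2 but no w with w2Rw and w0R²w.
Valid on: F3.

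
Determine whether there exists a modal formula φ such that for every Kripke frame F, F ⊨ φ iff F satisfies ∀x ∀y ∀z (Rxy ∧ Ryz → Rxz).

Yes, by □q → □□q

Yes: it is transitivity, defined by the 4 schema □q → □□q.
Suppose □q→□□q is valid. Take Rxy, Ryz and set V(q)={w : Rxw}. Then □q at x, so □□q at x, so □q at y, so q at z, i.e. Rxz.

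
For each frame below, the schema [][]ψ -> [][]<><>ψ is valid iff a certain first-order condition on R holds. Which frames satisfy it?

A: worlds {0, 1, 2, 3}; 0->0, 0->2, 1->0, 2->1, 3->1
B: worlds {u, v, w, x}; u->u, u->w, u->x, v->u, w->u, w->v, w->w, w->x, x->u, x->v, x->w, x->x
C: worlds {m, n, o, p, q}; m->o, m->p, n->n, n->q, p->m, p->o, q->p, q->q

Frame correspondent (Sahlqvist): forall x forall z (x R^2 z -> exists w (x R^2 w & z R^2 w)) — i.e. a generalized confluence (Geach) condition.
A: ✓.
B: ✓.
C: fails — mR²o but no w with mR²w and oR²w.

A, B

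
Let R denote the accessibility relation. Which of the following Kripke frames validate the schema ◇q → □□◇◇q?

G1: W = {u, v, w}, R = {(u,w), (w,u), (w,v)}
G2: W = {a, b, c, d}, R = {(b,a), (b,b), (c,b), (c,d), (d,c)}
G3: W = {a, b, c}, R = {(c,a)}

This is the axiom for a generalized confluence (Geach) condition; its first-order frame correspondent is ∀x ∀y ∀z ((xRy ∧ xR²z) → ∃w (y = w ∧ zR²w)).
G1: fails — uRw, uR²u but no t with w=t and uR²t.
G2: fails — bRa, bR²a but no w with a=w and aR²w.
G3: satisfies the condition.
Valid on: G3.

G3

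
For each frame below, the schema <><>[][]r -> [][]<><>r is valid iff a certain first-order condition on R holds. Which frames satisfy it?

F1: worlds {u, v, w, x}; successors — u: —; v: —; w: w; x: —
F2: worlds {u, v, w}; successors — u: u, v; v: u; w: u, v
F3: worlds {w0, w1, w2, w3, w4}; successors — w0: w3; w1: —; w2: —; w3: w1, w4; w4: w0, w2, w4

F1, F2

This is the axiom for a generalized confluence (Geach) condition; its first-order frame correspondent is forall x forall y forall z ((x R^2 y & x R^2 z) -> exists w (y R^2 w & z R^2 w)).
F1: ✓.
F2: ✓.
F3: fails — w0R²w1, w0R²w1 but no w with w1R²w and w1R²w.
Valid on: F1, F2.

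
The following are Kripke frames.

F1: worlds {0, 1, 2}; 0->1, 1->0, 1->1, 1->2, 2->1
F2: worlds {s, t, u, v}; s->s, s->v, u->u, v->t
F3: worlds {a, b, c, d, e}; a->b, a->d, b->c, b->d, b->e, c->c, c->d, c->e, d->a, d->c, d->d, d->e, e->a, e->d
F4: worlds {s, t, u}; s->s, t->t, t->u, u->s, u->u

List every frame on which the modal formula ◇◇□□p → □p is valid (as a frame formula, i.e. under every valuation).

F1

This is the axiom for a generalized confluence (Geach) condition; its first-order frame correspondent is ∀x ∀y ∀z ((xR²y ∧ xRz) → ∃w (yR²w ∧ z = w)).
F1: satisfies the condition.
F2: fails — sR²t, sRs but no w with tR²w and s=w.
F3: fails — aR²a, aRb but no w with aR²w and b=w.
F4: fails — tR²s, tRt but no w with sR²w and t=w.
Valid on: F1.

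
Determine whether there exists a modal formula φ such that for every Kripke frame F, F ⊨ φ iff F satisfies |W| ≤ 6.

Not definable by any modal formula

Any modally definable frame class is closed under disjoint unions.
Any modal formula valid on each of 7 disjoint one-world frames is valid on their disjoint union (validity is preserved under disjoint unions). Each one-world frame has |W|=1≤6, but the union has |W|=7.
So no modal formula (or set of formulas) defines exactly the |W|≤6 frames.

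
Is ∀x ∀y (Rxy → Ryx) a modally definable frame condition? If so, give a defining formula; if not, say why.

This is a Sahlqvist condition; the B axiom q → □◇q defines it.
Suppose q→□◇q is valid. Take Rxy and set V(q)={x}. Then q at x, so □◇q at x, so ◇q at y, so some z with Ryz has q; z=x, i.e. Ryx.

Yes, by q → □◇q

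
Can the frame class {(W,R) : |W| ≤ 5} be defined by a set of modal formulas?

Any modally definable frame class is closed under disjoint unions.
Any modal formula valid on each of 6 disjoint one-world frames is valid on their disjoint union (validity is preserved under disjoint unions). Each one-world frame has |W|=1≤5, but the union has |W|=6.
Hence having at most 5 worlds is not modally definable.

Not modally definable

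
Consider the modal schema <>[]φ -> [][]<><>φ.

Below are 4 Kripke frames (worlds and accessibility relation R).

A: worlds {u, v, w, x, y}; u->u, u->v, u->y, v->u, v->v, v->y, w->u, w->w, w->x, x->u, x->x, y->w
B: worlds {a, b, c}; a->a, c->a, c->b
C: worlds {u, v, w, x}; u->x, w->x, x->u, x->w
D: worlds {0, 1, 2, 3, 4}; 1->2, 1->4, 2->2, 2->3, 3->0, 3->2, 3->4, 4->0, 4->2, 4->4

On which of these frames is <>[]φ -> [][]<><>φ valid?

A, C

Frame correspondent (Sahlqvist): forall x forall y forall z ((xRy & x R^2 z) -> exists w (yRw & z R^2 w)) — i.e. a generalized confluence (Geach) condition.
A: ✓.
B: fails — cRb, cR²a but no w with bRw and aR²w.
C: ✓.
D: fails — 1R2, 1R²0 but no w with 2Rw and 0R²w.
Valid on: A, C.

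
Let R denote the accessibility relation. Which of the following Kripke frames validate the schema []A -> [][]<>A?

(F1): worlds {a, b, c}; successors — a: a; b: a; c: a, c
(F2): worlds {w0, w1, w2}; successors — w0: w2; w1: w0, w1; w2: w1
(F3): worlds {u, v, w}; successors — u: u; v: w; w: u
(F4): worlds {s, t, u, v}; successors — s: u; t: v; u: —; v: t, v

Frame correspondent (Sahlqvist): forall x forall z (x R^2 z -> exists w (xRw & zRw)) — i.e. a generalized confluence (Geach) condition.
(F1): satisfies the condition.
(F2): fails — w0R²w1 but no w with w0Rw and w1Rw.
(F3): fails — vR²u but no t with vRt and uRt.
(F4): satisfies the condition.

(F1), (F4)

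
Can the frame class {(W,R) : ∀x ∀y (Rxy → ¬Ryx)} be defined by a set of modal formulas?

If a class were modally definable it would be closed under surjective bounded morphisms (Goldblatt–Thomason).
The 4-cycle (worlds s,t,u,v with s→t→u→v→s) is asymmetric. Mapping every world to a single reflexive point • is a surjective bounded morphism, and the reflexive point is not asymmetric (R•• but asymmetry requires ¬R••).
So no modal formula (or set of formulas) defines exactly the asymmetric frames.

No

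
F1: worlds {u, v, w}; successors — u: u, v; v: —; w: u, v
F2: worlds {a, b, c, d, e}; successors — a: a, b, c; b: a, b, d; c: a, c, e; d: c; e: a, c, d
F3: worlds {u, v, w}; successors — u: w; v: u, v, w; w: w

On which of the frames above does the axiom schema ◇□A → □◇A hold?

This is the axiom for convergence; its first-order frame correspondent is ∀x ∀y ∀z (Rxy ∧ Rxz → ∃w (Ryw ∧ Rzw)).
F1: fails — Ruv and Ruv but v and v have no common successor.
F2: fails — Rbb and Rbd but b and d have no common successor.
F3: holds.

F3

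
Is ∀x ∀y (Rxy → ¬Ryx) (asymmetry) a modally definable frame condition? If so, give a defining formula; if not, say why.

Not modally definable

Modal frame validity is preserved under surjective bounded morphisms.
The 5-cycle (worlds s,t,u,v,w with s→t→u→v→w→s) is asymmetric. Mapping every world to a single reflexive point • is a surjective bounded morphism, and the reflexive point is not asymmetric (R•• but asymmetry requires ¬R••).
So no modal formula (or set of formulas) defines exactly the asymmetric frames.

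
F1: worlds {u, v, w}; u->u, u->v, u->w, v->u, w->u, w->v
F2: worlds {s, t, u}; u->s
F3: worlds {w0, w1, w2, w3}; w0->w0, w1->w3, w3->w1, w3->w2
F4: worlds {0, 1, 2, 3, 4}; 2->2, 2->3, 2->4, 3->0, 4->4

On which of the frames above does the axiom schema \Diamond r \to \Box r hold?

F2

This is the axiom for partial functionality; its first-order frame correspondent is \forall x \forall y \forall z (Rxy \wedge Rxz \to y = z).
F1: fails — u sees both u and v.
F2: ✓.
F3: fails — w3 sees both w1 and w2.
F4: fails — 2 sees both 2 and 3.
Valid on: F2.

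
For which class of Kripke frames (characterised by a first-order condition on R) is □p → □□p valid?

Suppose □p→□□p is valid. Take Rxy, Ryz and set V(p)={w : Rxw}. Then □p at x, so □□p at x, so □p at y, so p at z, i.e. Rxz.

transitivity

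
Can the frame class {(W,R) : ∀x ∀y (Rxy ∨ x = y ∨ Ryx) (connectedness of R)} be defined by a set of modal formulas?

If a class were modally definable it would be closed under disjoint unions (Goldblatt–Thomason).
Take 3 disjoint single-world reflexive frames: each is trivially connected, but their disjoint union has 3 worlds with no edge between distinct components, so it is not connected.
So the class is not modally definable.

No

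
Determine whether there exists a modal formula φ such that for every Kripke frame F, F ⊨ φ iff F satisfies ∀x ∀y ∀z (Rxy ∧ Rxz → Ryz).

This is a Sahlqvist condition; the 5 axiom ◇p → □◇p defines it.

Yes — defined by ◇p → □◇p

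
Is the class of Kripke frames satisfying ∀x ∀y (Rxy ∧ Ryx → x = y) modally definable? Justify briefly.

No — not modally definable

Modal frame validity is preserved under surjective bounded morphisms.
The 6-cycle (worlds w0,w1,w2,w3,w4,w5 with w0→w1→w2→w3→w4→w5→w0) is antisymmetric. Sending even-indexed worlds to a and odd-indexed worlds to b is a surjective bounded morphism onto the two-world frame with a↔b, which is not antisymmetric.
Hence antisymmetry is not modally definable.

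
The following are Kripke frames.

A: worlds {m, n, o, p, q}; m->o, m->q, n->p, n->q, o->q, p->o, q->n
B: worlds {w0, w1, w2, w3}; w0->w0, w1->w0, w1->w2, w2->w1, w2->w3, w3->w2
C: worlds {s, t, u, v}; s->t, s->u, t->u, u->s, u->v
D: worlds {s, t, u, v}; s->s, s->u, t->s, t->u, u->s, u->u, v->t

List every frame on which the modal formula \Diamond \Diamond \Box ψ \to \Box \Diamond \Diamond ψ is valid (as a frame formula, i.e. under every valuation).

Frame correspondent (Sahlqvist): \forall x \forall y \forall z ((x R^2 y \wedge xRz) \to \exists w (yRw \wedge z R^2 w)) — i.e. a generalized confluence (Geach) condition.
A: fails — mR²n, mRo but no w with nRw and oR²w.
B: fails — w1R²w3, w1Rw0 but no w with w3Rw and w0R²w.
C: fails — sR²s, sRt but no w with sRw and tR²w.
D: holds.
Valid on: D.

D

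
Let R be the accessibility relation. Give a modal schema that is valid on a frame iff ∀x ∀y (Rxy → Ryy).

□(□s → s)

A defining formula is □(□s → s) (the T□ axiom).
Suppose □(□s→s) is valid. Take Rxy and set V(s)={w : Ryw}. Then at y, □s holds; since □(□s→s) at x, □s→s at y, so s at y, i.e. Ryy.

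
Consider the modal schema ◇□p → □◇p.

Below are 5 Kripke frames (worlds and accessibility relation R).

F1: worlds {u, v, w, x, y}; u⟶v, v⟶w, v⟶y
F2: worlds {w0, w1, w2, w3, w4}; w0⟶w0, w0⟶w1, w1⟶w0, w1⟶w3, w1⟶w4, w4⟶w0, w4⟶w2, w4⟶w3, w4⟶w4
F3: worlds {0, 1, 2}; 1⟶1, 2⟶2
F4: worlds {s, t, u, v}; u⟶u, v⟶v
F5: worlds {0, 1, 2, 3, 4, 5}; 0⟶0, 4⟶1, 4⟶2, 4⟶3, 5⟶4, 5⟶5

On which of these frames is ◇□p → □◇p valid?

F3, F4

Frame correspondent (Sahlqvist): ∀x ∀y ∀z (Rxy ∧ Rxz → ∃w (Ryw ∧ Rzw)) — i.e. convergence.
F1: fails — Rvy and Rvy but y and y have no common successor.
F2: fails — Rw1w0 and Rw1w3 but w0 and w3 have no common successor.
F3: holds.
F4: holds.
F5: fails — R43 and R43 but 3 and 3 have no common successor.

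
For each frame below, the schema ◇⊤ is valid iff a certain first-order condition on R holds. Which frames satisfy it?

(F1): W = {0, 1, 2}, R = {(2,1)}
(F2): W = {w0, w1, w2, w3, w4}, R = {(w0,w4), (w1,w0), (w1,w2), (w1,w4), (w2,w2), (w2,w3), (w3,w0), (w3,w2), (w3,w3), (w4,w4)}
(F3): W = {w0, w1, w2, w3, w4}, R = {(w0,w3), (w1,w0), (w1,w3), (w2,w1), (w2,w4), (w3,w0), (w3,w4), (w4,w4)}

(F2), (F3)

The schema corresponds to seriality: ∀x ∃y Rxy.
(F1): fails — world 0 has no successor.
(F2): ✓.
(F3): ✓.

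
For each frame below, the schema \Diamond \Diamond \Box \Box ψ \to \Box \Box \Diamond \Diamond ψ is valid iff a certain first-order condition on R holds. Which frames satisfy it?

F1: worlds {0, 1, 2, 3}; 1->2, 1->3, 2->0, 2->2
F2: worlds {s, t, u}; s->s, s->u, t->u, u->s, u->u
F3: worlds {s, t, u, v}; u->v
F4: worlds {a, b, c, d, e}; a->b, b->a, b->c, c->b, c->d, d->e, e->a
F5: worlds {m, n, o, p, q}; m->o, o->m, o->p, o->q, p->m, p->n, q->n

F2, F3

The schema corresponds to a generalized confluence (Geach) condition: \forall x \forall y \forall z ((x R^2 y \wedge x R^2 z) \to \exists w (y R^2 w \wedge z R^2 w)).
F1: fails — 1R²0, 1R²0 but no w with 0R²w and 0R²w.
F2: holds.
F3: holds.
F4: fails — bR²b, bR²d but no w with bR²w and dR²w.
F5: fails — mR²m, mR²p but no w with mR²w and pR²w.
Valid on: F2, F3.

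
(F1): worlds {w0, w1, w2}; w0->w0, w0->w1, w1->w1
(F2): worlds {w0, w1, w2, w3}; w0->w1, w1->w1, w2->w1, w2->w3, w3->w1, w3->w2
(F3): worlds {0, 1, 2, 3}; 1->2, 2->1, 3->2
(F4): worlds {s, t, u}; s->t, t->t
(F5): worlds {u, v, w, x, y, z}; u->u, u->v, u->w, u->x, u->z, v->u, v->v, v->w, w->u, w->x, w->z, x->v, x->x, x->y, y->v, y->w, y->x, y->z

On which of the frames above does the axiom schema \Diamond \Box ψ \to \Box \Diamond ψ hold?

(F1), (F2), (F3), (F4)

The schema corresponds to convergence: \forall x \forall y \forall z (Rxy \wedge Rxz \to \exists w (Ryw \wedge Rzw)).
(F1): condition met.
(F2): condition met.
(F3): condition met.
(F4): condition met.
(F5): fails — Ruv and Ruz but v and z have no common successor.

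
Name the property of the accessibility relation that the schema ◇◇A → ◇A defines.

Equivalently (dual form): □A → □□A.
Suppose □A→□□A is valid. Take Rxy, Ryz and set V(A)={w : Rxw}. Then □A at x, so □□A at x, so □A at y, so A at z, i.e. Rxz.

transitivity: ∀x ∀y ∀z (Rxy ∧ Ryz → Rxz)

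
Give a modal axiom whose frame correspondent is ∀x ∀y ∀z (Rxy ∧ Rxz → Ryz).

A defining formula is ◇p → □◇p (the 5 axiom).

◇p → □◇p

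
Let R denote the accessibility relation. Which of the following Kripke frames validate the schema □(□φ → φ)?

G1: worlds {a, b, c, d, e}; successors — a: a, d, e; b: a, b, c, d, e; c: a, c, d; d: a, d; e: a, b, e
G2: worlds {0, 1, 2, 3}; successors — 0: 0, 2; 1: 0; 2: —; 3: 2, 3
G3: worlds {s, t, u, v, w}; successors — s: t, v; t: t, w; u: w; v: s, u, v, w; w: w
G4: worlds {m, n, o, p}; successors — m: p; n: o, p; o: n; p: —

This is the axiom for shift-reflexivity; its first-order frame correspondent is ∀x ∀y (Rxy → Ryy).
G1: holds.
G2: fails — R32 but not R22.
G3: fails — Rvu but not Ruu.
G4: fails — Rno but not Roo.
Valid on: G1.

G1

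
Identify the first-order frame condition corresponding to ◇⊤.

This schema is equivalent to the D axiom □φ → ◇φ.
Its frame correspondent is seriality — ∀x ∃y Rxy.

seriality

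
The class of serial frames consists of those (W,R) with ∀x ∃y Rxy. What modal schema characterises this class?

A defining formula is □r → ◇r (the D axiom).
Suppose □r→◇r is valid. At any x set V(r)=W. Then □r at x, so ◇r at x, so x has a successor.

□r → ◇r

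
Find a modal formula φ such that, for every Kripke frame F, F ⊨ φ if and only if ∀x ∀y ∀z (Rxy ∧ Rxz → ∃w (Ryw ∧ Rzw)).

The condition is convergence. The .2 schema ◇□q → □◇q defines it.
Suppose ◇□q→□◇q is valid. Take Rxy, Rxz and set V(q)={w : Ryw}. Then □q at y so ◇□q at x, so □◇q at x, so ◇q at z, giving w with Rzw and Ryw.

◇□q → □◇q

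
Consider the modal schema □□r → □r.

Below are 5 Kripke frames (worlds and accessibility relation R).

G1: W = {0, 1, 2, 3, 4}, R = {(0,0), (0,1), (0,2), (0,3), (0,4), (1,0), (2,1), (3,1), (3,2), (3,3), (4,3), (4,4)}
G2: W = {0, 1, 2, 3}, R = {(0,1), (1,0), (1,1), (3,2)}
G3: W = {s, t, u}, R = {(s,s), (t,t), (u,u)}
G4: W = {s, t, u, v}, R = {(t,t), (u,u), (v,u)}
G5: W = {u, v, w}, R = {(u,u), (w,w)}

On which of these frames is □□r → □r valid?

G3, G4, G5

This is the axiom for density; its first-order frame correspondent is ∀x ∀y (Rxy → ∃z (Rxz ∧ Rzy)).
G1: fails — R21 but no z with R2z and Rz1.
G2: fails — R32 but no z with R3z and Rz2.
G3: satisfies the condition.
G4: satisfies the condition.
G5: satisfies the condition.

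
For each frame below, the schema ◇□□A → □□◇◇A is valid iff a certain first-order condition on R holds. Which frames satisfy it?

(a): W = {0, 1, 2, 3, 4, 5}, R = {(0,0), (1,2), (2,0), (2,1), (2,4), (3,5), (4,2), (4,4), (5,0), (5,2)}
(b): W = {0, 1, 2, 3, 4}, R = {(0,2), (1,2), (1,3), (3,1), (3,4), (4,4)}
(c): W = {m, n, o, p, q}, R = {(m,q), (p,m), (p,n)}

This is the axiom for a generalized confluence (Geach) condition; its first-order frame correspondent is ∀x ∀y ∀z ((xRy ∧ xR²z) → ∃w (yR²w ∧ zR²w)).
(a): holds.
(b): fails — 1R2, 1R²1 but no w with 2R²w and 1R²w.
(c): fails — pRm, pR²q but no w with mR²w and qR²w.
Valid on: (a).

(a)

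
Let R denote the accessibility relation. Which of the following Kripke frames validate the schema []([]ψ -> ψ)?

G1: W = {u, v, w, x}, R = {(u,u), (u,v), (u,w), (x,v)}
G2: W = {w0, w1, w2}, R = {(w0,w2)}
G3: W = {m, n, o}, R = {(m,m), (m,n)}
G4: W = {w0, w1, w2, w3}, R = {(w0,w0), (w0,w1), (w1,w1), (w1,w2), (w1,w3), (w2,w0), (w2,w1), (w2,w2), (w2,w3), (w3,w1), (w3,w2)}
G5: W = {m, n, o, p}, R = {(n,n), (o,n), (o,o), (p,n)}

The schema corresponds to shift-reflexivity: forall x forall y (Rxy -> Ryy).
G1: fails — Ruv but not Rvv.
G2: fails — Rw0w2 but not Rw2w2.
G3: fails — Rmn but not Rnn.
G4: fails — Rw1w3 but not Rw3w3.
G5: holds.
Valid on: G5.

G5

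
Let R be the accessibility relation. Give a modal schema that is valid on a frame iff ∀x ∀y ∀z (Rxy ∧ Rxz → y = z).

◇p → □p

The condition is partial functionality. The CD schema ◇p → □p defines it.
Suppose ◇p→□p is valid. Take Rxy, Rxz and set V(p)={y}. Then ◇p at x, so □p at x, so p at z, i.e. z=y.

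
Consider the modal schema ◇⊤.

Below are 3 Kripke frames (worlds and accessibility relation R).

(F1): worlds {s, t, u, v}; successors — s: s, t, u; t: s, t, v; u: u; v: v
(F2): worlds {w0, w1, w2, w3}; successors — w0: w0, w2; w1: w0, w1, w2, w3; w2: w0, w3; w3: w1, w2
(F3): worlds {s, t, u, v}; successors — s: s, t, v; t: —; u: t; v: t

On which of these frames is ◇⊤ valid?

(F1), (F2)

Frame correspondent (Sahlqvist): ∀x ∃y Rxy — i.e. seriality.
(F1): condition met.
(F2): condition met.
(F3): fails — world t has no successor.
Valid on: (F1), (F2).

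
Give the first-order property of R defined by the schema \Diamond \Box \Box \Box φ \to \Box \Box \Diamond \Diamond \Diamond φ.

\forall x \forall y \forall z ((xRy \wedge x R^2 z) \to \exists w (y R^3 w \wedge z R^3 w))

This is a Sahlqvist (Geach-type) schema ◇^1□^3φ → □^2◇^3φ.
Minimal-valuation argument: fix x; take any y with xR^1y and any z with xR^2z. Set V(φ) to the set of worlds R-reachable from y in exactly 3 steps. Then □^3φ holds at y, so the antecedent holds at x; validity forces ◇^3φ at z, giving a w with zR^3w and yR^3w.
First-order correspondent: \forall x \forall y \forall z ((xRy \wedge x R^2 z) \to \exists w (y R^3 w \wedge z R^3 w)).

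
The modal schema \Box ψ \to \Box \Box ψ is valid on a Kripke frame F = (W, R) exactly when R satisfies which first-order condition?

Suppose □ψ→□□ψ is valid. Take Rxy, Ryz and set V(ψ)={w : Rxw}. Then □ψ at x, so □□ψ at x, so □ψ at y, so ψ at z, i.e. Rxz.

Transitivity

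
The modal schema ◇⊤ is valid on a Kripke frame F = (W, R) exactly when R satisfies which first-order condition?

◇⊤ holds at w iff w has a successor, so frame-validity of ◇⊤ is exactly seriality. Equivalently via □r → ◇r:
Suppose □r→◇r is valid. At any x set V(r)=W. Then □r at x, so ◇r at x, so x has a successor.
Conversely, any frame satisfying ∀x ∃y Rxy validates the schema.
So the correspondent is seriality.

seriality: ∀x ∃y Rxy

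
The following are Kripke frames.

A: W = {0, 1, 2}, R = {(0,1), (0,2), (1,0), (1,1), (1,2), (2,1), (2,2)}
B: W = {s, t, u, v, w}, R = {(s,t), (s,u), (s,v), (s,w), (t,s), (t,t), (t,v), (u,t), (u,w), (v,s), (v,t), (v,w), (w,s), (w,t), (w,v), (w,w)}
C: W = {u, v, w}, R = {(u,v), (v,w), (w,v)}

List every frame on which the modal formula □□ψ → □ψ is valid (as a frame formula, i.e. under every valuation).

A

This is the axiom for density; its first-order frame correspondent is ∀x ∀y (Rxy → ∃z (Rxz ∧ Rzy)).
A: ✓.
B: fails — Rsu but no z with Rsz and Rzu.
C: fails — Ruv but no z with Ruz and Rzv.
Valid on: A.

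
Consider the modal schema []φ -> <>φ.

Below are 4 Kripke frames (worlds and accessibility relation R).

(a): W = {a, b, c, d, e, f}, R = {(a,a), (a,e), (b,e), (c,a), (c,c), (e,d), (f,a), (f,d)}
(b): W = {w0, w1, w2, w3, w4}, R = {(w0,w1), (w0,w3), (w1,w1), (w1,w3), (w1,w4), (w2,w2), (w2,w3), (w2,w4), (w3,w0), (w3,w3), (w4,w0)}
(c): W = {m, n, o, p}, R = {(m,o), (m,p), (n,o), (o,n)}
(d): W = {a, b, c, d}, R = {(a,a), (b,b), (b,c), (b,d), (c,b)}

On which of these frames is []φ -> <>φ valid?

(b)

This is the axiom for seriality; its first-order frame correspondent is forall x exists y Rxy.
(a): fails — world d has no successor.
(b): holds.
(c): fails — world p has no successor.
(d): fails — world d has no successor.
Valid on: (b).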